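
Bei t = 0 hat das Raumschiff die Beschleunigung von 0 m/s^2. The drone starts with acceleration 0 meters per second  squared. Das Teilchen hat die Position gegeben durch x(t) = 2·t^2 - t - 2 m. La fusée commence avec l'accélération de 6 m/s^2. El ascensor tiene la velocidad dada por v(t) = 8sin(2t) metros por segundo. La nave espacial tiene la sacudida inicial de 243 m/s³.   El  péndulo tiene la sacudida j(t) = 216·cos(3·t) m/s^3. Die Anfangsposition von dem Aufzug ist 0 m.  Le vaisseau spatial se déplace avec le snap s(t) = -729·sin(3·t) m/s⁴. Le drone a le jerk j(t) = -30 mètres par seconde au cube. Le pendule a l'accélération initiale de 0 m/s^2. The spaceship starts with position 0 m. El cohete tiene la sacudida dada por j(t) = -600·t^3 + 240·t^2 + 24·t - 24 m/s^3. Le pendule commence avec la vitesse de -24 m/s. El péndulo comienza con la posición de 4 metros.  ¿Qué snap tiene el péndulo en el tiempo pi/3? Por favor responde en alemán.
Um dies zu lösen, müssen wir 1 Ableitung unserer Gleichung für den Ruck j(t) = 216·cos(3·t) nehmen. Die Ableitung von dem Ruck ergibt den Snap: s(t) = -648·sin(3·t). Aus der Gleichung für den Snap s(t) = -648·sin(3·t), setzen wir t = pi/3 ein und erhalten s = 0.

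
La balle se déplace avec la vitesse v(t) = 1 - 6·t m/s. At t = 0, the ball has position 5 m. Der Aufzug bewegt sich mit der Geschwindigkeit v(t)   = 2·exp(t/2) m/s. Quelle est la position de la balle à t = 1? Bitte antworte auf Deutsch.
Ausgehend von der Geschwindigkeit v(t) = 1 - 6·t, nehmen wir 1 Integral. Das Integral von der Geschwindigkeit, mit x(0) = 5, ergibt die Position: x(t) = -3·t^2 + t + 5. Aus der Gleichung für die Position x(t) = -3·t^2 + t + 5, setzen wir t = 1 ein und erhalten x = 3.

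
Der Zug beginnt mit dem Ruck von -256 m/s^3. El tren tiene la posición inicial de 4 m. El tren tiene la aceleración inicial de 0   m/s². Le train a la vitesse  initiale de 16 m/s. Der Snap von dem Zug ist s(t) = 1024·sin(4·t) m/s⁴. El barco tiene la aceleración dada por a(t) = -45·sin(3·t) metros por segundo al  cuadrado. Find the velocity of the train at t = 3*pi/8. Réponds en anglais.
We must find the integral of our snap equation s(t) = 1024·sin(4·t) 3 times. The integral of snap is jerk. Using j(0) = -256, we get j(t) = -256·cos(4·t). The antiderivative of jerk is acceleration. Using a(0) = 0, we get a(t) = -64·sin(4·t). The integral of acceleration, with v(0) = 16, gives velocity: v(t) = 16·cos(4·t). Using v(t) = 16·cos(4·t) and substituting t = 3*pi/8, we find v = 0.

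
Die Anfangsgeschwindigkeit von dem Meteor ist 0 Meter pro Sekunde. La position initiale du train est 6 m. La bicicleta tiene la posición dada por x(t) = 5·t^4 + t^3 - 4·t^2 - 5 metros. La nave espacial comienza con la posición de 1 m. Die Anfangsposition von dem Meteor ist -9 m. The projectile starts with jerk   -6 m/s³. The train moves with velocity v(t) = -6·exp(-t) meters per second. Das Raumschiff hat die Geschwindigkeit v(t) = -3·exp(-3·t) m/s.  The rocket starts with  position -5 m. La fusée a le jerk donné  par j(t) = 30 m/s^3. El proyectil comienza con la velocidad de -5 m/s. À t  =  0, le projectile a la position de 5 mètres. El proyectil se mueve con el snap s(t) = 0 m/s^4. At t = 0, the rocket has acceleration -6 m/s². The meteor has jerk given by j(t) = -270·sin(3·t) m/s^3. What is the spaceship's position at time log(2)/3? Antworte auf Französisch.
Nous devons intégrer notre équation de la vitesse v(t) = -3·exp(-3·t) 1 fois. L'intégrale de la vitesse, avec x(0) = 1, donne la position: x(t) = exp(-3·t). De l'équation de la position x(t) = exp(-3·t), nous substituons t = log(2)/3 pour obtenir x = 1/2.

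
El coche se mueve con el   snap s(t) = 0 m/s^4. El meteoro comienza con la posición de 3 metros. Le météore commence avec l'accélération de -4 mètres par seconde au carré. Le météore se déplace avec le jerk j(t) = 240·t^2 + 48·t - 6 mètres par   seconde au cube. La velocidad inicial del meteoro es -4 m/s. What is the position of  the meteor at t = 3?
We need to integrate our jerk equation j(t) = 240·t^2 + 48·t - 6 3 times. Integrating jerk and using the initial condition a(0) = -4, we get a(t) = 80·t^3 + 24·t^2 - 6·t - 4. Taking ∫a(t)dt and applying v(0) = -4, we find v(t) = 20·t^4 + 8·t^3 - 3·t^2 - 4·t - 4. Taking ∫v(t)dt and applying x(0) = 3, we find x(t) = 4·t^5 + 2·t^4 - t^3 - 2·t^2 - 4·t + 3. We have position x(t) = 4·t^5 + 2·t^4 - t^3 - 2·t^2 - 4·t + 3. Substituting t = 3: x(3) = 1080.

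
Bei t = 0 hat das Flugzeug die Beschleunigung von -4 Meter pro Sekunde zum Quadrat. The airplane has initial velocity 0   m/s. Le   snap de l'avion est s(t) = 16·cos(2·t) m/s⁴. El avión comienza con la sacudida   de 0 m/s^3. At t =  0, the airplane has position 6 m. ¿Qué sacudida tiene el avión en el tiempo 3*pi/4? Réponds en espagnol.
Debemos encontrar la integral de nuestra ecuación del snap s(t) = 16·cos(2·t) 1 vez. Integrando el snap y usando la condición inicial j(0) = 0, obtenemos j(t) = 8·sin(2·t). Tenemos la sacudida j(t) = 8·sin(2·t). Sustituyendo t = 3*pi/4: j(3*pi/4) = -8.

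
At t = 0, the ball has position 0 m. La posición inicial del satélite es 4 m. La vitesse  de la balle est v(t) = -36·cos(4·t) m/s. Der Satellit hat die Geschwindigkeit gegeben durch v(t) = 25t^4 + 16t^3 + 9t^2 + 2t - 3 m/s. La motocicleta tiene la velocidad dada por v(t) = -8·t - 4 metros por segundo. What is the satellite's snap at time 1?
We must differentiate our velocity equation v(t) = 25·t^4 + 16·t^3 + 9·t^2 + 2·t - 3 3 times. The derivative of velocity gives acceleration: a(t) = 100·t^3 + 48·t^2 + 18·t + 2. Taking d/dt of a(t), we find j(t) = 300·t^2 + 96·t + 18. Taking d/dt of j(t), we find s(t) = 600·t + 96. We have snap s(t) = 600·t + 96. Substituting t = 1: s(1) = 696.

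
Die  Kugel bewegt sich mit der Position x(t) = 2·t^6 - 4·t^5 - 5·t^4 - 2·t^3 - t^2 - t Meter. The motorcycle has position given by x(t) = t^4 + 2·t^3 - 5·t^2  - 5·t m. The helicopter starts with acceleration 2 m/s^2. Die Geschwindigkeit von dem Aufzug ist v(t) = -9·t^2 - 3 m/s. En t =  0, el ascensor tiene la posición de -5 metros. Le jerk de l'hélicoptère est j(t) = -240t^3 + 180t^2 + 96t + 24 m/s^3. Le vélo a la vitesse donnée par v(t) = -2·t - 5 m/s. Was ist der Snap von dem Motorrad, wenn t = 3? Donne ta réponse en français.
En partant de la position x(t) = t^4 + 2·t^3 - 5·t^2 - 5·t, nous prenons 4 dérivées. En dérivant la position, nous obtenons la vitesse: v(t) = 4·t^3 + 6·t^2 - 10·t - 5. En prenant d/dt de v(t), nous trouvons a(t) = 12·t^2 + 12·t - 10. La dérivée de l'accélération donne le jerk: j(t) = 24·t + 12. La dérivée du jerk donne le snap: s(t) = 24. De l'équation du snap s(t) = 24, nous substituons t = 3 pour obtenir s = 24.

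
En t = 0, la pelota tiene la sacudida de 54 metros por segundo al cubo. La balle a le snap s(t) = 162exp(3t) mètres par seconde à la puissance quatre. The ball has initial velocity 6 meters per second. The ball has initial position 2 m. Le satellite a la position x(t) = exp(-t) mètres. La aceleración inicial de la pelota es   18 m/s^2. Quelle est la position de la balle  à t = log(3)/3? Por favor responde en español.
Partiendo del snap s(t) = 162·exp(3·t), tomamos 4 antiderivadas. La integral del snap es la sacudida. Usando j(0) = 54, obtenemos j(t) = 54·exp(3·t). La integral de la sacudida es la aceleración. Usando a(0) = 18, obtenemos a(t) = 18·exp(3·t). La antiderivada de la aceleración es la velocidad. Usando v(0) = 6, obtenemos v(t) = 6·exp(3·t). La antiderivada de la velocidad, con x(0) = 2, da la posición: x(t) = 2·exp(3·t). De la ecuación de la posición x(t) = 2·exp(3·t), sustituimos t = log(3)/3 para obtener x = 6.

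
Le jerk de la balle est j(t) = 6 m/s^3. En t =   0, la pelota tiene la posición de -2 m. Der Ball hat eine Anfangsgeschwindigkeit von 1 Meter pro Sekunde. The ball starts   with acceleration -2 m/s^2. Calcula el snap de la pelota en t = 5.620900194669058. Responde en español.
Debemos derivar nuestra ecuación de la sacudida j(t) = 6 1 vez. La derivada de la sacudida da el snap: s(t) = 0. Tenemos el snap s(t) = 0. Sustituyendo t = 5.620900194669058: s(5.620900194669058) = 0.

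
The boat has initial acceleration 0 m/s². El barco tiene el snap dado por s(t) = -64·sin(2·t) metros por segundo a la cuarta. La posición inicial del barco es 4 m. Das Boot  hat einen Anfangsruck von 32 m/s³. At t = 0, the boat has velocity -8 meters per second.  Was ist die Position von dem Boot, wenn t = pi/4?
Um dies zu lösen, müssen wir 4 Integrale unserer Gleichung für den Snap s(t) = -64·sin(2·t) finden. Das Integral von dem Snap, mit j(0) = 32, ergibt den Ruck: j(t) = 32·cos(2·t). Das Integral von dem Ruck, mit a(0) = 0, ergibt die Beschleunigung: a(t) = 16·sin(2·t). Durch Integration von der Beschleunigung und Verwendung der Anfangsbedingung v(0) = -8, erhalten wir v(t) = -8·cos(2·t). Mit ∫v(t)dt und Anwendung von x(0) = 4, finden wir x(t) = 4 - 4·sin(2·t). Wir haben die Position x(t) = 4 - 4·sin(2·t). Durch Einsetzen von t = pi/4: x(pi/4) = 0.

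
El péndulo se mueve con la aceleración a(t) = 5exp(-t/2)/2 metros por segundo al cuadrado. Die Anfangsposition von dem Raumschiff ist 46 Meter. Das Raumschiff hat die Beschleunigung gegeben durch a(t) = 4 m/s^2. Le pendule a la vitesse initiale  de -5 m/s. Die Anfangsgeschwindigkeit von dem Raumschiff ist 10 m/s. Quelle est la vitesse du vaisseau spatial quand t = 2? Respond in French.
Nous devons trouver la primitive de notre équation de l'accélération a(t) = 4 1 fois. L'intégrale de l'accélération est la vitesse. En utilisant v(0) = 10, nous obtenons v(t) = 4·t + 10. De l'équation de la vitesse v(t) = 4·t + 10, nous substituons t = 2 pour obtenir v = 18.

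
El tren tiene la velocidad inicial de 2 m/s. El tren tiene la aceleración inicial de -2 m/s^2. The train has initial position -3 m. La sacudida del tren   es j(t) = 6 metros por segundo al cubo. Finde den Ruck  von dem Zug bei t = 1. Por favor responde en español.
De la ecuación de la sacudida j(t) = 6, sustituimos t = 1 para obtener j = 6.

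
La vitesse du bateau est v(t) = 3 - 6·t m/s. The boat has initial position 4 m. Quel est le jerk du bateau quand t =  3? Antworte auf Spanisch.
Para resolver esto, necesitamos tomar 2 derivadas de nuestra ecuación de la velocidad v(t) = 3 - 6·t. Tomando d/dt de v(t), encontramos a(t) = -6. Tomando d/dt de a(t), encontramos j(t) = 0. De la ecuación de la sacudida j(t) = 0, sustituimos t = 3 para obtener j = 0.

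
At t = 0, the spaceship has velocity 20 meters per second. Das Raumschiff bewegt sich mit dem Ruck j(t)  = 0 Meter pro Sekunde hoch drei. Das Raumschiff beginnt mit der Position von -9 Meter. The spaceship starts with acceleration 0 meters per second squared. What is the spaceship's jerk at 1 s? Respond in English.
We have jerk j(t) = 0. Substituting t = 1: j(1) = 0.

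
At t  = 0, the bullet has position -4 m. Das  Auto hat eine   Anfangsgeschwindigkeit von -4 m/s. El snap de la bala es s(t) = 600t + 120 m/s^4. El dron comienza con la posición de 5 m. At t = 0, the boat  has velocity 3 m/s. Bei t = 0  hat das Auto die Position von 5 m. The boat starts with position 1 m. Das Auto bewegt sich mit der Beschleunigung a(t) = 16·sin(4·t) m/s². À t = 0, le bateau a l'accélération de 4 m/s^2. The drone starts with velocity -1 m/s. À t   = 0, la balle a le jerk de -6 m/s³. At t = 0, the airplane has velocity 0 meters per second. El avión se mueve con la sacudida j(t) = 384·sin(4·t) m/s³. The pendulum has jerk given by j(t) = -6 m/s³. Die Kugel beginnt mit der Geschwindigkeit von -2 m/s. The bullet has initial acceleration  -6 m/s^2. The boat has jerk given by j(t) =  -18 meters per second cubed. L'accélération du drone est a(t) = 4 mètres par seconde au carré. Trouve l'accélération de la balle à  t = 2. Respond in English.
We must find the integral of our snap equation s(t) = 600·t + 120 2 times. Integrating snap and using the initial condition j(0) = -6, we get j(t) = 300·t^2 + 120·t - 6. The antiderivative of jerk is acceleration. Using a(0) = -6, we get a(t) = 100·t^3 + 60·t^2 - 6·t - 6. We have acceleration a(t) = 100·t^3 + 60·t^2 - 6·t - 6. Substituting t = 2: a(2) = 1022.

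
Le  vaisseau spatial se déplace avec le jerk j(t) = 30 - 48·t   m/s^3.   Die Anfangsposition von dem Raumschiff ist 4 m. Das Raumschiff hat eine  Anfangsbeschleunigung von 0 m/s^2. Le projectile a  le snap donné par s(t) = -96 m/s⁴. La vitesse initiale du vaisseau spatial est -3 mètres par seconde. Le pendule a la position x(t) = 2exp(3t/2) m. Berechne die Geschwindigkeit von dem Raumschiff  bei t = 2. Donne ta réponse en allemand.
Ausgehend von dem Ruck j(t) = 30 - 48·t, nehmen wir 2 Integrale. Das Integral von dem Ruck ist die Beschleunigung. Mit a(0) = 0 erhalten wir a(t) = 6·t·(5 - 4·t). Mit ∫a(t)dt und Anwendung von v(0) = -3, finden wir v(t) = -8·t^3 + 15·t^2 - 3. Aus der Gleichung für die Geschwindigkeit v(t) = -8·t^3 + 15·t^2 - 3, setzen wir t = 2 ein und erhalten v = -7.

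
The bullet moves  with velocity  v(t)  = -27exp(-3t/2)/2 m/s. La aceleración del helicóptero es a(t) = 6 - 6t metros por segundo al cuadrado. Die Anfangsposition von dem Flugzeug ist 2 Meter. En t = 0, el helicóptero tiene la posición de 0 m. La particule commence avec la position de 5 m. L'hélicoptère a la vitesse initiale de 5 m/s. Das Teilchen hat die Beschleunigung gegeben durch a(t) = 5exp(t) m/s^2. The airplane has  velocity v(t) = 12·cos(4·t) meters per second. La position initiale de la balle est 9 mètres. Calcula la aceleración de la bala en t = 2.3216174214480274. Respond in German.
Wir müssen unsere Gleichung für die Geschwindigkeit v(t) = -27·exp(-3·t/2)/2 1-mal ableiten. Mit d/dt von v(t) finden wir a(t) = 81·exp(-3·t/2)/4. Wir haben die Beschleunigung a(t) = 81·exp(-3·t/2)/4. Durch Einsetzen von t = 2.3216174214480274: a(2.3216174214480274) = 0.622338365223016.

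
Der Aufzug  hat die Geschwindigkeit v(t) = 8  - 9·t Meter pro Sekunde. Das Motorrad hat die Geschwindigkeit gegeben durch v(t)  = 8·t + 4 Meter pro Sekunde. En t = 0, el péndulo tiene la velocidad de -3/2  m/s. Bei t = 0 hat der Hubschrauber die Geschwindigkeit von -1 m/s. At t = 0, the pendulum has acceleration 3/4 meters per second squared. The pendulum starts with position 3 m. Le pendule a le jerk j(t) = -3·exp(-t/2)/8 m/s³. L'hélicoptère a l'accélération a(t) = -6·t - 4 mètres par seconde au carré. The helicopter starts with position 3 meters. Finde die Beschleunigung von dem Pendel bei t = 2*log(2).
Ausgehend von dem Ruck j(t) = -3·exp(-t/2)/8, nehmen wir 1 Stammfunktion. Das Integral von dem Ruck ist die Beschleunigung. Mit a(0) = 3/4 erhalten wir a(t) = 3·exp(-t/2)/4. Wir haben die Beschleunigung a(t) = 3·exp(-t/2)/4. Durch Einsetzen von t = 2*log(2): a(2*log(2)) = 3/8.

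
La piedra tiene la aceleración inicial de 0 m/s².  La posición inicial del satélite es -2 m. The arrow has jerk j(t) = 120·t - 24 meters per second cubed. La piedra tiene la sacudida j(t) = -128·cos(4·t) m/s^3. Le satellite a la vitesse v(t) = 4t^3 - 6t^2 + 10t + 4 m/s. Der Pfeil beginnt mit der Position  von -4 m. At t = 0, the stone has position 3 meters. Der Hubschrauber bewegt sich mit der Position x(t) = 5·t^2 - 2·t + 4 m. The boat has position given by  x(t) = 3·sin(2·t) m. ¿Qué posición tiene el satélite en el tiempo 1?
Necesitamos integrar nuestra ecuación de la velocidad v(t) = 4·t^3 - 6·t^2 + 10·t + 4 1 vez. La antiderivada de la velocidad es la posición. Usando x(0) = -2, obtenemos x(t) = t^4 - 2·t^3 + 5·t^2 + 4·t - 2. Tenemos la posición x(t) = t^4 - 2·t^3 + 5·t^2 + 4·t - 2. Sustituyendo t = 1: x(1) = 6.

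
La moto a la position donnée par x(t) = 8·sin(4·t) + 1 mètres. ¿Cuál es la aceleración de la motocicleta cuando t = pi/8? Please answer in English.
We must differentiate our position equation x(t) = 8·sin(4·t) + 1 2 times. Differentiating position, we get velocity: v(t) = 32·cos(4·t). The derivative of velocity gives acceleration: a(t) = -128·sin(4·t). We have acceleration a(t) = -128·sin(4·t). Substituting t = pi/8: a(pi/8) = -128.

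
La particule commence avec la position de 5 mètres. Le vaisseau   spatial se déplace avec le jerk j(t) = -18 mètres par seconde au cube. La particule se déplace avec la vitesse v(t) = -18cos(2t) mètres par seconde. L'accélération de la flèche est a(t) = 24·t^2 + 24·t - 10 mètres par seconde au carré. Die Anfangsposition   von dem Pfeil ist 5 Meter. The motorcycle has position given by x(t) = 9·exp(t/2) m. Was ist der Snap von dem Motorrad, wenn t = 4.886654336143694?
Um dies zu lösen, müssen wir 4 Ableitungen unserer Gleichung für die Position x(t) = 9·exp(t/2) nehmen. Die Ableitung von der Position ergibt die Geschwindigkeit: v(t) = 9·exp(t/2)/2. Mit d/dt von v(t) finden wir a(t) = 9·exp(t/2)/4. Durch Ableiten von der Beschleunigung erhalten wir den Ruck: j(t) = 9·exp(t/2)/8. Die Ableitung von dem Ruck ergibt den Snap: s(t) = 9·exp(t/2)/16. Mit s(t) = 9·exp(t/2)/16 und Einsetzen von t = 4.886654336143694, finden wir s = 6.47509334157066.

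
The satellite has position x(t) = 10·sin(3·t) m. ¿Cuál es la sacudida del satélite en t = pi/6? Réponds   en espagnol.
Debemos derivar nuestra ecuación de la posición x(t) = 10·sin(3·t) 3 veces. Derivando la posición, obtenemos la velocidad: v(t) = 30·cos(3·t). Derivando la velocidad, obtenemos la aceleración: a(t) = -90·sin(3·t). La derivada de la aceleración da la sacudida: j(t) = -270·cos(3·t). De la ecuación de la sacudida j(t) = -270·cos(3·t), sustituimos t = pi/6 para obtener j = 0.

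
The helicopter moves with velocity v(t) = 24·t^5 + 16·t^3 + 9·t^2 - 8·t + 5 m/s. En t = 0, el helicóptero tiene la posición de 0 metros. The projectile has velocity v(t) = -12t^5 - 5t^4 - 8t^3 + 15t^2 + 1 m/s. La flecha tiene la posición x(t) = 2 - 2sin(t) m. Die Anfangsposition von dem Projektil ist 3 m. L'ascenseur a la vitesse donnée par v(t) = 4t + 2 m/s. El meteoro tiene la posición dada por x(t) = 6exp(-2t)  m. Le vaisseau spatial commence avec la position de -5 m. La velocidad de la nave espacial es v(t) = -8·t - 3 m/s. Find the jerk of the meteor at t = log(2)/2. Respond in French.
En partant de la position x(t) = 6·exp(-2·t), nous prenons 3 dérivées. La dérivée de la position donne la vitesse: v(t) = -12·exp(-2·t). La dérivée de la vitesse donne l'accélération: a(t) = 24·exp(-2·t). La dérivée de l'accélération donne le jerk: j(t) = -48·exp(-2·t). Nous avons le jerk j(t) = -48·exp(-2·t). En substituant t = log(2)/2: j(log(2)/2) = -24.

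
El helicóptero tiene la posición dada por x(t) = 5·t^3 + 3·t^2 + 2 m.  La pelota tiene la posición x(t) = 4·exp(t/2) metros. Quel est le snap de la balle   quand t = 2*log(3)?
Pour résoudre ceci, nous devons prendre 4 dérivées de notre équation de la position x(t) = 4·exp(t/2). La dérivée de la position donne la vitesse: v(t) = 2·exp(t/2). En dérivant la vitesse, nous obtenons l'accélération: a(t) = exp(t/2). En dérivant l'accélération, nous obtenons le jerk: j(t) = exp(t/2)/2. En dérivant le jerk, nous obtenons le snap: s(t) = exp(t/2)/4. En utilisant s(t) = exp(t/2)/4 et en substituant t = 2*log(3), nous trouvons s = 3/4.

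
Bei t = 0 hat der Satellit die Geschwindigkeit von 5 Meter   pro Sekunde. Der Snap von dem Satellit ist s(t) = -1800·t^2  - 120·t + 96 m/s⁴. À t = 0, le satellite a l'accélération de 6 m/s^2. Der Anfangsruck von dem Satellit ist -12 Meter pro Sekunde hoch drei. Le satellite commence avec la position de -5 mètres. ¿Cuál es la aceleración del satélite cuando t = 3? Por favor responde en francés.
Nous devons trouver la primitive de notre équation du snap s(t) = -1800·t^2 - 120·t + 96 2 fois. L'intégrale du snap est le jerk. En utilisant j(0) = -12, nous obtenons j(t) = -600·t^3 - 60·t^2 + 96·t - 12. L'intégrale du jerk, avec a(0) = 6, donne l'accélération: a(t) = -150·t^4 - 20·t^3 + 48·t^2 - 12·t + 6. En utilisant a(t) = -150·t^4 - 20·t^3 + 48·t^2 - 12·t + 6 et en substituant t = 3, nous trouvons a = -12288.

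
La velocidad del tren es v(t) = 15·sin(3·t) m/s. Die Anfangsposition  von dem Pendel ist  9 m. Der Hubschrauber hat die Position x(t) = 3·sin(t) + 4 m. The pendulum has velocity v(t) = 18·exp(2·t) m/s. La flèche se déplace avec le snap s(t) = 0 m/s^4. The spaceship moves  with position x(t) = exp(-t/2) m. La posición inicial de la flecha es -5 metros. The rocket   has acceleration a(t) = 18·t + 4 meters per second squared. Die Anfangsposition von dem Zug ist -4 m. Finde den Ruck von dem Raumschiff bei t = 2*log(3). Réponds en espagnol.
Para resolver esto, necesitamos tomar 3 derivadas de nuestra ecuación de la posición x(t) = exp(-t/2). La derivada de la posición da la velocidad: v(t) = -exp(-t/2)/2. Derivando la velocidad, obtenemos la aceleración: a(t) = exp(-t/2)/4. La derivada de la aceleración da la sacudida: j(t) = -exp(-t/2)/8. Tenemos la sacudida j(t) = -exp(-t/2)/8. Sustituyendo t = 2*log(3): j(2*log(3)) = -1/24.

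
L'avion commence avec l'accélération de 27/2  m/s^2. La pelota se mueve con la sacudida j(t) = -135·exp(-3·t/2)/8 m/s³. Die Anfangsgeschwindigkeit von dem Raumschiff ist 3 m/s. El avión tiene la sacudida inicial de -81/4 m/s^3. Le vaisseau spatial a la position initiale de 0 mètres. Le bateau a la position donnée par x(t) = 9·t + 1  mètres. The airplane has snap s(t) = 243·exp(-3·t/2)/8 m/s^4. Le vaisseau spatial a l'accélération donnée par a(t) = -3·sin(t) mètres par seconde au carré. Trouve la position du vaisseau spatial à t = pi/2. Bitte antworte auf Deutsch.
Um dies zu lösen, müssen wir 2 Integrale unserer Gleichung für die Beschleunigung a(t) = -3·sin(t) finden. Das Integral von der Beschleunigung, mit v(0) = 3, ergibt die Geschwindigkeit: v(t) = 3·cos(t). Das Integral von der Geschwindigkeit ist die Position. Mit x(0) = 0 erhalten wir x(t) = 3·sin(t). Aus der Gleichung für die Position x(t) = 3·sin(t), setzen wir t = pi/2 ein und erhalten x = 3.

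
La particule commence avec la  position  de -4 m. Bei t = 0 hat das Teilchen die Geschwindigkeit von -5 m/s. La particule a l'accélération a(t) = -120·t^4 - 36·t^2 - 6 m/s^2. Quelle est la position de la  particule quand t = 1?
En partant de l'accélération a(t) = -120·t^4 - 36·t^2 - 6, nous prenons 2 primitives. En prenant ∫a(t)dt et en appliquant v(0) = -5, nous trouvons v(t) = -24·t^5 - 12·t^3 - 6·t - 5. L'intégrale de la vitesse, avec x(0) = -4, donne la position: x(t) = -4·t^6 - 3·t^4 - 3·t^2 - 5·t - 4. Nous avons la position x(t) = -4·t^6 - 3·t^4 - 3·t^2 - 5·t - 4. En substituant t = 1: x(1) = -19.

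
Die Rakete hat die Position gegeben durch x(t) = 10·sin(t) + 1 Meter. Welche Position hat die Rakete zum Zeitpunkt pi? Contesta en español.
De la ecuación de la posición x(t) = 10·sin(t) + 1, sustituimos t = pi para obtener x = 1.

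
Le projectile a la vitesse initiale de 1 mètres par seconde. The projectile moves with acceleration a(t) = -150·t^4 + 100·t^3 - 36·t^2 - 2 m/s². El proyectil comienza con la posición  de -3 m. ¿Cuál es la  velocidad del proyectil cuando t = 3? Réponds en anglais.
To solve this, we need to take 1 antiderivative of our acceleration equation a(t) = -150·t^4 + 100·t^3 - 36·t^2 - 2. Taking ∫a(t)dt and applying v(0) = 1, we find v(t) = -30·t^5 + 25·t^4 - 12·t^3 - 2·t + 1. We have velocity v(t) = -30·t^5 + 25·t^4 - 12·t^3 - 2·t + 1. Substituting t = 3: v(3) = -5594.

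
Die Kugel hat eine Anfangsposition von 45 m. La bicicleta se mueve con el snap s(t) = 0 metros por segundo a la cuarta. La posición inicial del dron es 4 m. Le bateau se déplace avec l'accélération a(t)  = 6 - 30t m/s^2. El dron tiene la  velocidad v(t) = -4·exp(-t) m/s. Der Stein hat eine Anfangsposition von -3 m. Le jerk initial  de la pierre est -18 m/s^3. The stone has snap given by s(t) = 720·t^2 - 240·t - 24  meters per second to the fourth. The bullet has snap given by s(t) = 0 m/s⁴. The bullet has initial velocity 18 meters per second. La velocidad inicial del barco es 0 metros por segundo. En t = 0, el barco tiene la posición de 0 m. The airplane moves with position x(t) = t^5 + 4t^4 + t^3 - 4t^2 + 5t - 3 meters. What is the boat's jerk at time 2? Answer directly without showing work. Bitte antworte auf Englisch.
j(2) = -30.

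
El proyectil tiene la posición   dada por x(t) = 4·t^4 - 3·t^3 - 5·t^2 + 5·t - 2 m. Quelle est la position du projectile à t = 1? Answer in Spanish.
De la ecuación de la posición x(t) = 4·t^4 - 3·t^3 - 5·t^2 + 5·t - 2, sustituimos t = 1 para obtener x = -1.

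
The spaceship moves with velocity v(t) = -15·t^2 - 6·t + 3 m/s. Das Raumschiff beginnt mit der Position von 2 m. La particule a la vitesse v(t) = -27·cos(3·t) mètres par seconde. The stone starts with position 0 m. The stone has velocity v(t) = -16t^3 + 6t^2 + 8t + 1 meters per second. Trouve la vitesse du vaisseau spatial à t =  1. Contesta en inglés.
Using v(t) = -15·t^2 - 6·t + 3 and substituting t = 1, we find v = -18.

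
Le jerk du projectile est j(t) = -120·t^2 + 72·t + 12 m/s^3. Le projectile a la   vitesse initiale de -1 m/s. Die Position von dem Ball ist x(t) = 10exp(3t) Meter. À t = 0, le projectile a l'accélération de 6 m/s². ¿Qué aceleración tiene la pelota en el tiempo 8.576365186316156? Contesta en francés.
En partant de la position x(t) = 10·exp(3·t), nous prenons 2 dérivées. En dérivant la position, nous obtenons la vitesse: v(t) = 30·exp(3·t). En dérivant la vitesse, nous obtenons l'accélération: a(t) = 90·exp(3·t). De l'équation de l'accélération a(t) = 90·exp(3·t), nous substituons t = 8.576365186316156 pour obtenir a = 13435280408609.7.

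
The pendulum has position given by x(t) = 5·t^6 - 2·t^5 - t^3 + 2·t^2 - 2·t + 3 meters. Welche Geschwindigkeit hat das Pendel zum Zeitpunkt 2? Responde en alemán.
Wir müssen unsere Gleichung für die Position x(t) = 5·t^6 - 2·t^5 - t^3 + 2·t^2 - 2·t + 3 1-mal ableiten. Durch Ableiten von der Position erhalten wir die Geschwindigkeit: v(t) = 30·t^5 - 10·t^4 - 3·t^2 + 4·t - 2. Wir haben die Geschwindigkeit v(t) = 30·t^5 - 10·t^4 - 3·t^2 + 4·t - 2. Durch Einsetzen von t = 2: v(2) = 794.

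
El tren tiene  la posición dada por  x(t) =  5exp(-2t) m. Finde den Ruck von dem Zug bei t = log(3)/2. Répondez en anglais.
We must differentiate our position equation x(t) = 5·exp(-2·t) 3 times. Differentiating position, we get velocity: v(t) = -10·exp(-2·t). The derivative of velocity gives acceleration: a(t) = 20·exp(-2·t). Differentiating acceleration, we get jerk: j(t) = -40·exp(-2·t). We have jerk j(t) = -40·exp(-2·t). Substituting t = log(3)/2: j(log(3)/2) = -40/3.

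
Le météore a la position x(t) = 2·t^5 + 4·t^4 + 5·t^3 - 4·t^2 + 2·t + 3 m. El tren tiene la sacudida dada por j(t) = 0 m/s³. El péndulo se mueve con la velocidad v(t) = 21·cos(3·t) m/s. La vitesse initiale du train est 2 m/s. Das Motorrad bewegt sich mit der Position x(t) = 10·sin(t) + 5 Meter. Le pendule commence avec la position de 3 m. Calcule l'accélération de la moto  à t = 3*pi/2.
En partant de la position x(t) = 10·sin(t) + 5, nous prenons 2 dérivées. La dérivée de la position donne la vitesse: v(t) = 10·cos(t). En dérivant la vitesse, nous obtenons l'accélération: a(t) = -10·sin(t). En utilisant a(t) = -10·sin(t) et en substituant t = 3*pi/2, nous trouvons a = 10.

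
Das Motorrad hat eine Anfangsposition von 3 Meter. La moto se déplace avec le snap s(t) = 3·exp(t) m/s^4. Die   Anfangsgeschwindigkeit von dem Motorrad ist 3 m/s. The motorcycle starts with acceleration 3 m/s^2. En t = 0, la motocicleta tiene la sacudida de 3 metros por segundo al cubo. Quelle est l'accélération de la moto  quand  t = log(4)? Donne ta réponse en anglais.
To solve this, we need to take 2 antiderivatives of our snap equation s(t) = 3·exp(t). The antiderivative of snap, with j(0) = 3, gives jerk: j(t) = 3·exp(t). Integrating jerk and using the initial condition a(0) = 3, we get a(t) = 3·exp(t). We have acceleration a(t) = 3·exp(t). Substituting t = log(4): a(log(4)) = 12.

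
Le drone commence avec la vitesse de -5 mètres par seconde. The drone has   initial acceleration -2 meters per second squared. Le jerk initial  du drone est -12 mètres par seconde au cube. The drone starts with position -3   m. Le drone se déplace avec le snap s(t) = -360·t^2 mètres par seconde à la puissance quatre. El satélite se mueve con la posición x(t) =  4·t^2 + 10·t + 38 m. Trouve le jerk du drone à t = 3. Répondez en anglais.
Starting from snap s(t) = -360·t^2, we take 1 integral. The integral of snap, with j(0) = -12, gives jerk: j(t) = -120·t^3 - 12. We have jerk j(t) = -120·t^3 - 12. Substituting t = 3: j(3) = -3252.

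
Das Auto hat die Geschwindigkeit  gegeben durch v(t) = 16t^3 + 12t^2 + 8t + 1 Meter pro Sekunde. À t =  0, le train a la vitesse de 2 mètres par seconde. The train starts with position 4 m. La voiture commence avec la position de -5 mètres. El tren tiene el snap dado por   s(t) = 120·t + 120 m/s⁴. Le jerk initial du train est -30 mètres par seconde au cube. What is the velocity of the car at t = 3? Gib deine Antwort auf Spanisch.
Usando v(t) = 16·t^3 + 12·t^2 + 8·t + 1 y sustituyendo t = 3, encontramos v = 565.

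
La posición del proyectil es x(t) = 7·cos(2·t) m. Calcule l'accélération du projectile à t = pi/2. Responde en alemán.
Ausgehend von der Position x(t) = 7·cos(2·t), nehmen wir 2 Ableitungen. Die Ableitung von der Position ergibt die Geschwindigkeit: v(t) = -14·sin(2·t). Durch Ableiten von der Geschwindigkeit erhalten wir die Beschleunigung: a(t) = -28·cos(2·t). Wir haben die Beschleunigung a(t) = -28·cos(2·t). Durch Einsetzen von t = pi/2: a(pi/2) = 28.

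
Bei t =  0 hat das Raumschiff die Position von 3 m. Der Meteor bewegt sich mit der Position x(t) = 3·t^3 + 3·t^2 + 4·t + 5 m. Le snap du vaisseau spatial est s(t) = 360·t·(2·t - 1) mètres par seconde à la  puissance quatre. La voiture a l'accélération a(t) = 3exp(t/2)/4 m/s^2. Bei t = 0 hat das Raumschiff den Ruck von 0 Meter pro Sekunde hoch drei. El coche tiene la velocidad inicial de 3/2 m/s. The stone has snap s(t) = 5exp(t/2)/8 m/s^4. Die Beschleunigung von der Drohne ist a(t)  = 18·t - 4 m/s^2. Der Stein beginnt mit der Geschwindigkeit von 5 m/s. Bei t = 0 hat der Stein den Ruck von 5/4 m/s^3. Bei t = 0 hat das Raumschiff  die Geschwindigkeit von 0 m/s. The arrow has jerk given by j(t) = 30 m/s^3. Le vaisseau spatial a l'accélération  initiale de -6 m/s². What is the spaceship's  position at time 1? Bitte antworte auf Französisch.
En partant du snap s(t) = 360·t·(2·t - 1), nous prenons 4 primitives. L'intégrale du snap, avec j(0) = 0, donne le jerk: j(t) = t^2·(240·t - 180). En prenant ∫j(t)dt et en appliquant a(0) = -6, nous trouvons a(t) = 60·t^4 - 60·t^3 - 6. En intégrant l'accélération et en utilisant la condition initiale v(0) = 0, nous obtenons v(t) = 12·t^5 - 15·t^4 - 6·t. En prenant ∫v(t)dt et en appliquant x(0) = 3, nous trouvons x(t) = 2·t^6 - 3·t^5 - 3·t^2 + 3. Nous avons la position x(t) = 2·t^6 - 3·t^5 - 3·t^2 + 3. En substituant t = 1: x(1) = -1.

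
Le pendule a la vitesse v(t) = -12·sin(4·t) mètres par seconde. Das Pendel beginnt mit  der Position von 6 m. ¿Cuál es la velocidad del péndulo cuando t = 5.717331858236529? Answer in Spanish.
Usando v(t) = -12·sin(4·t) y sustituyendo t = 5.717331858236529, encontramos v = 9.23492710338000.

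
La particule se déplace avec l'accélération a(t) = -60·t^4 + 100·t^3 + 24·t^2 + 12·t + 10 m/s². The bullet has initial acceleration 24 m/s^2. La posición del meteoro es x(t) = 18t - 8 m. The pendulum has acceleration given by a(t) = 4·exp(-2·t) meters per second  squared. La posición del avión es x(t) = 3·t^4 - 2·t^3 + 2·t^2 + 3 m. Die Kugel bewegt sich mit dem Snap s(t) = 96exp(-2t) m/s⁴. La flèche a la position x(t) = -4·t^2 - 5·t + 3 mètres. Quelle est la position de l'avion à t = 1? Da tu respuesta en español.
Usando x(t) = 3·t^4 - 2·t^3 + 2·t^2 + 3 y sustituyendo t = 1, encontramos x = 6.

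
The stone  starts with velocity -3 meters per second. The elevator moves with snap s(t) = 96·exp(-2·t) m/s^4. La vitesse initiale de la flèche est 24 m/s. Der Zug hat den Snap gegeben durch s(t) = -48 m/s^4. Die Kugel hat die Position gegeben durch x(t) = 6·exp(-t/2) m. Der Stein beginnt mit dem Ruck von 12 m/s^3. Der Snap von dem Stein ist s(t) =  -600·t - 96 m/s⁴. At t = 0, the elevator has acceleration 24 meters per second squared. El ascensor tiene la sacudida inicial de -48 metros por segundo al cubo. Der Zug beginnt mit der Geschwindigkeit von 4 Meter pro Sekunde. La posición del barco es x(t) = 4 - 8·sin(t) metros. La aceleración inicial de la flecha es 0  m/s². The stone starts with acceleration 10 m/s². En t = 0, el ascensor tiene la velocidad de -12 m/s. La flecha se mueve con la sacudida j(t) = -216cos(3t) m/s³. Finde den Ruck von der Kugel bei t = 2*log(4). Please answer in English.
We must differentiate our position equation x(t) = 6·exp(-t/2) 3 times. The derivative of position gives velocity: v(t) = -3·exp(-t/2). Taking d/dt of v(t), we find a(t) = 3·exp(-t/2)/2. The derivative of acceleration gives jerk: j(t) = -3·exp(-t/2)/4. From the given jerk equation j(t) = -3·exp(-t/2)/4, we substitute t = 2*log(4) to get j = -3/16.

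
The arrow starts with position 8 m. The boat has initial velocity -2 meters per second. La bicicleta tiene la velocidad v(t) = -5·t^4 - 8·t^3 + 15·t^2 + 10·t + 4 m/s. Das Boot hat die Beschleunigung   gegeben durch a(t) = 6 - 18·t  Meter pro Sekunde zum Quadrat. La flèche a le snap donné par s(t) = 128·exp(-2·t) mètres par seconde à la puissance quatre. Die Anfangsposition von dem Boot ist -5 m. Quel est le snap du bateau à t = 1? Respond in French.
Nous devons dériver notre équation de l'accélération a(t) = 6 - 18·t 2 fois. En prenant d/dt de a(t), nous trouvons j(t) = -18. En prenant d/dt de j(t), nous trouvons s(t) = 0. Nous avons le snap s(t) = 0. En substituant t = 1: s(1) = 0.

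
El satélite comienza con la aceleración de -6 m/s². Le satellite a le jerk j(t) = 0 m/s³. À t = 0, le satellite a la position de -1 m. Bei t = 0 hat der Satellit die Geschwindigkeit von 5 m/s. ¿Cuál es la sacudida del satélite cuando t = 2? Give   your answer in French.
De l'équation du jerk j(t) = 0, nous substituons t = 2 pour obtenir j = 0.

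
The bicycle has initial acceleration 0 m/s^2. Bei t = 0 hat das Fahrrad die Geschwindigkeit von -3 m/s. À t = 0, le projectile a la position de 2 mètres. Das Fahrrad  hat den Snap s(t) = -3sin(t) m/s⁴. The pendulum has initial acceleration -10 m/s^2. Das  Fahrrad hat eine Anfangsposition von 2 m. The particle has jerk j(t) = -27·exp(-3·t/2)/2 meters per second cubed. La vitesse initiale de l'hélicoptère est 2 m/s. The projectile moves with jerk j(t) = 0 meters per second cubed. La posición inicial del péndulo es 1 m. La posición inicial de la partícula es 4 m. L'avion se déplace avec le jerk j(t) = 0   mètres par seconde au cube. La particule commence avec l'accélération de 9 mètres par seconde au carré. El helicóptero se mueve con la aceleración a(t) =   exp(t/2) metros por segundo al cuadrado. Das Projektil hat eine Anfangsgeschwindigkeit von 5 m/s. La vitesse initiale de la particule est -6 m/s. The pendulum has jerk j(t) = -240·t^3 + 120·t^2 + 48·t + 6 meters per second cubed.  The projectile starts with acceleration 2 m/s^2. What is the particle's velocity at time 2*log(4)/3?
We must find the integral of our jerk equation j(t) = -27·exp(-3·t/2)/2 2 times. Integrating jerk and using the initial condition a(0) = 9, we get a(t) = 9·exp(-3·t/2). Taking ∫a(t)dt and applying v(0) = -6, we find v(t) = -6·exp(-3·t/2). Using v(t) = -6·exp(-3·t/2) and substituting t = 2*log(4)/3, we find v = -3/2.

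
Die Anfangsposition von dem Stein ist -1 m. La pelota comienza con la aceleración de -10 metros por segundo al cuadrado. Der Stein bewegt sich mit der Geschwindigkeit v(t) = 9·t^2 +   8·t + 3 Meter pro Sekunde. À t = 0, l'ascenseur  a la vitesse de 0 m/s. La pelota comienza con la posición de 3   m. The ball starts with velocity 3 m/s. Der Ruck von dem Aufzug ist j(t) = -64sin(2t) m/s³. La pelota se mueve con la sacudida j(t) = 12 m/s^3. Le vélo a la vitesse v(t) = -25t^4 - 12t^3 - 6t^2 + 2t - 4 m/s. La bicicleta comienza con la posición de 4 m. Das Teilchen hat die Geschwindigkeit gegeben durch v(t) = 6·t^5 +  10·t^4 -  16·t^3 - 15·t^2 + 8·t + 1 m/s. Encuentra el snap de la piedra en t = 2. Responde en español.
Para resolver esto, necesitamos tomar 3 derivadas de nuestra ecuación de la velocidad v(t) = 9·t^2 + 8·t + 3. Tomando d/dt de v(t), encontramos a(t) = 18·t + 8. Derivando la aceleración, obtenemos la sacudida: j(t) = 18. Tomando d/dt de j(t), encontramos s(t) = 0. Tenemos el snap s(t) = 0. Sustituyendo t = 2: s(2) = 0.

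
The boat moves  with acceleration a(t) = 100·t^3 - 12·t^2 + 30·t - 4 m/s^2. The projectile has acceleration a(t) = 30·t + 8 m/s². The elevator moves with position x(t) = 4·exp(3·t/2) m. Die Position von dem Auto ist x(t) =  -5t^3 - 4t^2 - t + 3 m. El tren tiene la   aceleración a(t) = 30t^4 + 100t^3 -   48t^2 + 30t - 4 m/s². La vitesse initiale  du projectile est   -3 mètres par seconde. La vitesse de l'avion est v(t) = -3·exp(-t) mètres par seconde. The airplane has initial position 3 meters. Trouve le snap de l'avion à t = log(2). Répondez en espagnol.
Debemos derivar nuestra ecuación de la velocidad v(t) = -3·exp(-t) 3 veces. La derivada de la velocidad da la aceleración: a(t) = 3·exp(-t). Tomando d/dt de a(t), encontramos j(t) = -3·exp(-t). Tomando d/dt de j(t), encontramos s(t) = 3·exp(-t). Usando s(t) = 3·exp(-t) y sustituyendo t = log(2), encontramos s = 3/2.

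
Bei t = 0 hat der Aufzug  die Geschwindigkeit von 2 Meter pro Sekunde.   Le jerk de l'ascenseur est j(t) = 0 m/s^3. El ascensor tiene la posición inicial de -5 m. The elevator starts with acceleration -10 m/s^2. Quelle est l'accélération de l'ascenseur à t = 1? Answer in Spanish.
Para resolver esto, necesitamos tomar 1 antiderivada de nuestra ecuación de la sacudida j(t) = 0. Integrando la sacudida y usando la condición inicial a(0) = -10, obtenemos a(t) = -10. De la ecuación de la aceleración a(t) = -10, sustituimos t = 1 para obtener a = -10.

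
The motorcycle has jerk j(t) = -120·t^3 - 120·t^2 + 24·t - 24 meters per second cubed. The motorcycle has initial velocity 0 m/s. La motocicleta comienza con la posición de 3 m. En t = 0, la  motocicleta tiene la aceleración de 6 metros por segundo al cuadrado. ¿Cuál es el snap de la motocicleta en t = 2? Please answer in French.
Pour résoudre ceci, nous devons prendre 1 dérivée de notre équation du jerk j(t) = -120·t^3 - 120·t^2 + 24·t - 24. La dérivée du jerk donne le snap: s(t) = -360·t^2 - 240·t + 24. Nous avons le snap s(t) = -360·t^2 - 240·t + 24. En substituant t = 2: s(2) = -1896.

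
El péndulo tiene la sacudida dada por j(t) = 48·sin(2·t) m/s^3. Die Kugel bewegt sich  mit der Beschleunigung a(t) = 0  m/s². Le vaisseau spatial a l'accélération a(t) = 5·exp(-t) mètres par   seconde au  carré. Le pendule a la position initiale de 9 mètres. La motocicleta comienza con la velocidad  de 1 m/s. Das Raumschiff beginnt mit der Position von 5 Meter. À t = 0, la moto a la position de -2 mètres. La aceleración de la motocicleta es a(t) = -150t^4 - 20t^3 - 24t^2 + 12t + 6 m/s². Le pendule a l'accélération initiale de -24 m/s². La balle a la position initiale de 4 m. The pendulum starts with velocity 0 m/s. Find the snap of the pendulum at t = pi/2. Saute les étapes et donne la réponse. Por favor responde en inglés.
s(pi/2) = -96.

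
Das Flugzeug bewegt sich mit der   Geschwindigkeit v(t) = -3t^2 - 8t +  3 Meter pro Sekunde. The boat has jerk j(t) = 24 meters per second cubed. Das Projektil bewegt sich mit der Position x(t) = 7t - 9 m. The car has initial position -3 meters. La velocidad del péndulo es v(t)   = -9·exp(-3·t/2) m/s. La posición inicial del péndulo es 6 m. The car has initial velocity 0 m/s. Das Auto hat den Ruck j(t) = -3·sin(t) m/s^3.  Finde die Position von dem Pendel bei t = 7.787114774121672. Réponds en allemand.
Um dies zu lösen, müssen wir 1 Integral unserer Gleichung für die Geschwindigkeit v(t) = -9·exp(-3·t/2) finden. Durch Integration von der Geschwindigkeit und Verwendung der Anfangsbedingung x(0) = 6, erhalten wir x(t) = 6·exp(-3·t/2). Aus der Gleichung für die Position x(t) = 6·exp(-3·t/2), setzen wir t = 7.787114774121672 ein und erhalten x = 0.0000507340795881226.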